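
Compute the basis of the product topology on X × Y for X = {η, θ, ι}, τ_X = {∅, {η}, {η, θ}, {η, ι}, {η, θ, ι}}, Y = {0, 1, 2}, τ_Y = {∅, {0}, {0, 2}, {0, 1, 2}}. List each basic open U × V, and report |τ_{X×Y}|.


Basis B = {∅ × ∅, {η} × {0}, {η} × {0, 2}, {η, θ} × {0}, {η, ι} × {0}, {η} × {0, 1, 2}, {η, θ, ι} × {0}, {η, θ} × {0, 2}, {η, ι} × {0, 2}, {η, θ} × {0, 1, 2}, {η, ι} × {0, 1, 2}, {η, θ, ι} × {0, 2}, {η, θ, ι} × {0, 1, 2}}; |τ_{X×Y}| = 30.

Enumerate products U × V with U ∈ τ_X, V ∈ τ_Y (deduplicated):
  ∅ × ∅ = {} (∅)
  {η} × {0} = {(η,0)}
  {η} × {0, 2} = {(η,0), (η,2)}
  {η, θ} × {0} = {(η,0), (θ,0)}
  {η, ι} × {0} = {(η,0), (ι,0)}
  {η} × {0, 1, 2} = {(η,0), (η,1), (η,2)}
  {η, θ, ι} × {0} = {(η,0), (θ,0), (ι,0)}
  {η, θ} × {0, 2} = {(η,0), (η,2), (θ,0), (θ,2)}
  {η, ι} × {0, 2} = {(η,0), (η,2), (ι,0), (ι,2)}
  {η, θ} × {0, 1, 2} = {(η,0), (η,1), (η,2), (θ,0), (θ,1), (θ,2)}
  {η, ι} × {0, 1, 2} = {(η,0), (η,1), (η,2), (ι,0), (ι,1), (ι,2)}
  {η, θ, ι} × {0, 2} = {(η,0), (η,2), (θ,0), (θ,2), (ι,0), (ι,2)}
  {η, θ, ι} × {0, 1, 2} = {(η,0), (η,1), (η,2), (θ,0), (θ,1), (θ,2), (ι,0), (ι,1), (ι,2)}
These 13 distinct sets form the basis B.
Close under arbitrary unions to get τ_{X×Y}; counting gives |τ_{X×Y}| = 30.


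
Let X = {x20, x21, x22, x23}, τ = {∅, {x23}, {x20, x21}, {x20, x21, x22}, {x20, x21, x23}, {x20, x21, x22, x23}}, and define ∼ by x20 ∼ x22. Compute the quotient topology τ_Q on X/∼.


X/∼ = {[x20=x22], [x21], [x23]}; |τ_Q| = 4.

Equivalence classes: [x20=x22], [x21], [x23].
Quotient map π: X → X/∼ sends x20 ↦ [x20=x22], x21 ↦ [x21], x22 ↦ [x20=x22], x23 ↦ [x23].
For each subset V ⊆ X/∼, compute π^{-1}(V) ⊆ X and check whether π^{-1}(V) ∈ τ. V is open in τ_Q iff π^{-1}(V) ∈ τ.
  V = {}: π^{-1}(V) = ∅ ∈ τ ✓.
  V = {[x20=x22]}: π^{-1}(V) = {x20, x22} ∉ τ ✗.
  V = {[x21]}: π^{-1}(V) = {x21} ∉ τ ✗.
  V = {[x20=x22], [x21]}: π^{-1}(V) = {x20, x21, x22} ∈ τ ✓.
  V = {[x23]}: π^{-1}(V) = {x23} ∈ τ ✓.
  V = {[x20=x22], [x23]}: π^{-1}(V) = {x20, x22, x23} ∉ τ ✗.
  V = {[x21], [x23]}: π^{-1}(V) = {x21, x23} ∉ τ ✗.
  V = {[x20=x22], [x21], [x23]}: π^{-1}(V) = {x20, x21, x22, x23} ∈ τ ✓.
Open sets in the quotient: τ_Q = {{}, {[x20=x22], [x21]}, {[x23]}, {[x20=x22], [x21], [x23]}} (4 elements).


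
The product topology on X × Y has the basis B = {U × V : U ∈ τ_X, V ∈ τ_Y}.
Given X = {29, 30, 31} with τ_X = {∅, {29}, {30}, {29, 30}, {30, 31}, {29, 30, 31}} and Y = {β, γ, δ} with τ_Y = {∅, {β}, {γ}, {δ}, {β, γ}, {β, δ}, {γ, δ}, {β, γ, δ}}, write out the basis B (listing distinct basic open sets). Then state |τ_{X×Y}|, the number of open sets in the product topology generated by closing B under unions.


Basis B = {∅ × ∅, {29} × {β}, {29} × {γ}, {29} × {δ}, {30} × {β}, {30} × {γ}, {30} × {δ}, {29} × {β, γ}, {29} × {β, δ}, {29, 30} × {β}, {29} × {γ, δ}, {29, 30} × {γ}, {29, 30} × {δ}, {30} × {β, γ}, {30} × {β, δ}, {30, 31} × {β}, {30} × {γ, δ}, {30, 31} × {γ}, {30, 31} × {δ}, {29} × {β, γ, δ}, {29, 30, 31} × {β}, {29, 30, 31} × {γ}, {29, 30, 31} × {δ}, {30} × {β, γ, δ}, {29, 30} × {β, γ}, {29, 30} × {β, δ}, {29, 30} × {γ, δ}, {30, 31} × {β, γ}, {30, 31} × {β, δ}, {30, 31} × {γ, δ}, {29, 30} × {β, γ, δ}, {29, 30, 31} × {β, γ}, {29, 30, 31} × {β, δ}, {29, 30, 31} × {γ, δ}, {30, 31} × {β, γ, δ}, {29, 30, 31} × {β, γ, δ}}; |τ_{X×Y}| = 216.

Enumerate products U × V with U ∈ τ_X, V ∈ τ_Y (deduplicated):
  ∅ × ∅ = {} (∅)
  {29} × {β} = {(29,β)}
  {29} × {γ} = {(29,γ)}
  {29} × {δ} = {(29,δ)}
  {30} × {β} = {(30,β)}
  {30} × {γ} = {(30,γ)}
  {30} × {δ} = {(30,δ)}
  {29} × {β, γ} = {(29,β), (29,γ)}
  {29} × {β, δ} = {(29,β), (29,δ)}
  {29, 30} × {β} = {(29,β), (30,β)}
  {29} × {γ, δ} = {(29,γ), (29,δ)}
  {29, 30} × {γ} = {(29,γ), (30,γ)}
  {29, 30} × {δ} = {(29,δ), (30,δ)}
  {30} × {β, γ} = {(30,β), (30,γ)}
  {30} × {β, δ} = {(30,β), (30,δ)}
  {30, 31} × {β} = {(30,β), (31,β)}
  {30} × {γ, δ} = {(30,γ), (30,δ)}
  {30, 31} × {γ} = {(30,γ), (31,γ)}
  {30, 31} × {δ} = {(30,δ), (31,δ)}
  {29} × {β, γ, δ} = {(29,β), (29,γ), (29,δ)}
  {29, 30, 31} × {β} = {(29,β), (30,β), (31,β)}
  {29, 30, 31} × {γ} = {(29,γ), (30,γ), (31,γ)}
  {29, 30, 31} × {δ} = {(29,δ), (30,δ), (31,δ)}
  {30} × {β, γ, δ} = {(30,β), (30,γ), (30,δ)}
  {29, 30} × {β, γ} = {(29,β), (29,γ), (30,β), (30,γ)}
  {29, 30} × {β, δ} = {(29,β), (29,δ), (30,β), (30,δ)}
  {29, 30} × {γ, δ} = {(29,γ), (29,δ), (30,γ), (30,δ)}
  {30, 31} × {β, γ} = {(30,β), (30,γ), (31,β), (31,γ)}
  {30, 31} × {β, δ} = {(30,β), (30,δ), (31,β), (31,δ)}
  {30, 31} × {γ, δ} = {(30,γ), (30,δ), (31,γ), (31,δ)}
  {29, 30} × {β, γ, δ} = {(29,β), (29,γ), (29,δ), (30,β), (30,γ), (30,δ)}
  {29, 30, 31} × {β, γ} = {(29,β), (29,γ), (30,β), (30,γ), (31,β), (31,γ)}
  {29, 30, 31} × {β, δ} = {(29,β), (29,δ), (30,β), (30,δ), (31,β), (31,δ)}
  {29, 30, 31} × {γ, δ} = {(29,γ), (29,δ), (30,γ), (30,δ), (31,γ), (31,δ)}
  {30, 31} × {β, γ, δ} = {(30,β), (30,γ), (30,δ), (31,β), (31,γ), (31,δ)}
  {29, 30, 31} × {β, γ, δ} = {(29,β), (29,γ), (29,δ), (30,β), (30,γ), (30,δ), (31,β), (31,γ), (31,δ)}
These 36 distinct sets form the basis B.
Close under arbitrary unions to get τ_{X×Y}; counting gives |τ_{X×Y}| = 216.


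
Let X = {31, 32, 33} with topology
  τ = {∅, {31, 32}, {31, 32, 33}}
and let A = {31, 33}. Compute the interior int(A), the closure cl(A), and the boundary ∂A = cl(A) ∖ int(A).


int(A) = ∅, cl(A) = {31, 32, 33}, ∂A = {31, 32, 33}.

Closed sets in (X, τ) are complements of opens:
  closed(X, τ) = {∅, {33}, {31, 32, 33}}.
int(A) = ⋃ {U ∈ τ : U ⊆ A}. Opens contained in A: ∅.
Taking the union of these: int(A) = ∅.
cl(A) = ⋂ {C closed : A ⊆ C}. Closed sets containing A: {31, 32, 33}.
Intersecting these: cl(A) = {31, 32, 33}.
∂A = cl(A) ∖ int(A) = {31, 32, 33} ∖ ∅ = {31, 32, 33}.


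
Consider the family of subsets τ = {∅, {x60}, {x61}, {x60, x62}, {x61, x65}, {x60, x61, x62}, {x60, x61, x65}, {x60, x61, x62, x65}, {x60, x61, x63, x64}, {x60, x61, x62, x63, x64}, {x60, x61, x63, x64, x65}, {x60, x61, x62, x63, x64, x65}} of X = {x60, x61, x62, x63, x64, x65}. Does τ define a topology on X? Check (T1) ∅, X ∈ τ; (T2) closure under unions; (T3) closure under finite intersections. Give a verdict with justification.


τ is NOT a topology on X.

Axiom (T1): ∅ ∈ τ? Yes; X ∈ τ? Yes.
Axiom (T2/T3): check pairwise unions and intersections of members of τ.
Counterexample for (T2): {x60} ∪ {x61} = {x60, x61} ∉ τ. Therefore τ is NOT a topology.


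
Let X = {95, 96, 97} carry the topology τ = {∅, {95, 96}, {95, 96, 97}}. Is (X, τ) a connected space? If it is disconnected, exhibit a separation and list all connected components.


(X, τ) is connected.

Find clopen sets (U ∈ τ with X ∖ U ∈ τ):
  U = ∅, X ∖ U = {95, 96, 97} — both open, so U is clopen.
  U = {95, 96, 97}, X ∖ U = ∅ — both open, so U is clopen.
Only trivial clopens (∅ and X) exist, so (X, τ) is connected.
Compute connected components by grouping points that agree on all clopens:
  component: {95, 96, 97}


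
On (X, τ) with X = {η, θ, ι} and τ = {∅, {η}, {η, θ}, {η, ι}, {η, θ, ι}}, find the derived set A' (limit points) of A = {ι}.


A' = ∅

For each x ∈ X, list the open sets U ∈ τ with x ∈ U, then check whether U ∩ (A ∖ {x}) ≠ ∅ for every such U.
  x = η: open {η} ∋ x has {η} ∩ (A ∖ {η}) = ∅, so x is NOT a limit point.
  x = θ: open {η, θ} ∋ x has {η, θ} ∩ (A ∖ {θ}) = ∅, so x is NOT a limit point.
  x = ι: open {η, ι} ∋ x has {η, ι} ∩ (A ∖ {ι}) = ∅, so x is NOT a limit point.
Collecting: A' = ∅.


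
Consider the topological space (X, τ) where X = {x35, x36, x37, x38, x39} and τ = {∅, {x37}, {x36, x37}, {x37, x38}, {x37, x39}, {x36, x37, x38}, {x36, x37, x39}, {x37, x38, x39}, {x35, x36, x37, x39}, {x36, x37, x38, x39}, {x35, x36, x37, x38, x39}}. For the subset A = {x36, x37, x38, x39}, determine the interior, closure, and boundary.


int(A) = {x36, x37, x38, x39}, cl(A) = {x35, x36, x37, x38, x39}, ∂A = {x35}.

Closed sets in (X, τ) are complements of opens:
  closed(X, τ) = {∅, {x35}, {x38}, {x35, x36}, {x35, x38}, {x35, x39}, {x35, x36, x38}, {x35, x36, x39}, {x35, x38, x39}, {x35, x36, x38, x39}, {x35, x36, x37, x38, x39}}.
int(A) = ⋃ {U ∈ τ : U ⊆ A}. Opens contained in A: ∅, {x37}, {x36, x37}, {x37, x38}, {x37, x39}, {x36, x37, x38}, {x36, x37, x39}, {x37, x38, x39}, {x36, x37, x38, x39}.
Taking the union of these: int(A) = {x36, x37, x38, x39}.
cl(A) = ⋂ {C closed : A ⊆ C}. Closed sets containing A: {x35, x36, x37, x38, x39}.
Intersecting these: cl(A) = {x35, x36, x37, x38, x39}.
∂A = cl(A) ∖ int(A) = {x35, x36, x37, x38, x39} ∖ {x36, x37, x38, x39} = {x35}.


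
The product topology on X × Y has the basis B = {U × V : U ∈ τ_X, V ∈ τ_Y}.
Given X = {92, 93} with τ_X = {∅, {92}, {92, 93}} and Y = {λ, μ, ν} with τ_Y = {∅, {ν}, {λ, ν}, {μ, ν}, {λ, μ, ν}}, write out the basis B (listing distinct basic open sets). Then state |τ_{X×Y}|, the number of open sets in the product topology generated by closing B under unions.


Basis B = {∅ × ∅, {92} × {ν}, {92} × {λ, ν}, {92} × {μ, ν}, {92, 93} × {ν}, {92} × {λ, μ, ν}, {92, 93} × {λ, ν}, {92, 93} × {μ, ν}, {92, 93} × {λ, μ, ν}}; |τ_{X×Y}| = 14.

Enumerate products U × V with U ∈ τ_X, V ∈ τ_Y (deduplicated):
  ∅ × ∅ = {} (∅)
  {92} × {ν} = {(92,ν)}
  {92} × {λ, ν} = {(92,λ), (92,ν)}
  {92} × {μ, ν} = {(92,μ), (92,ν)}
  {92, 93} × {ν} = {(92,ν), (93,ν)}
  {92} × {λ, μ, ν} = {(92,λ), (92,μ), (92,ν)}
  {92, 93} × {λ, ν} = {(92,λ), (92,ν), (93,λ), (93,ν)}
  {92, 93} × {μ, ν} = {(92,μ), (92,ν), (93,μ), (93,ν)}
  {92, 93} × {λ, μ, ν} = {(92,λ), (92,μ), (92,ν), (93,λ), (93,μ), (93,ν)}
These 9 distinct sets form the basis B.
Close under arbitrary unions to get τ_{X×Y}; counting gives |τ_{X×Y}| = 14.


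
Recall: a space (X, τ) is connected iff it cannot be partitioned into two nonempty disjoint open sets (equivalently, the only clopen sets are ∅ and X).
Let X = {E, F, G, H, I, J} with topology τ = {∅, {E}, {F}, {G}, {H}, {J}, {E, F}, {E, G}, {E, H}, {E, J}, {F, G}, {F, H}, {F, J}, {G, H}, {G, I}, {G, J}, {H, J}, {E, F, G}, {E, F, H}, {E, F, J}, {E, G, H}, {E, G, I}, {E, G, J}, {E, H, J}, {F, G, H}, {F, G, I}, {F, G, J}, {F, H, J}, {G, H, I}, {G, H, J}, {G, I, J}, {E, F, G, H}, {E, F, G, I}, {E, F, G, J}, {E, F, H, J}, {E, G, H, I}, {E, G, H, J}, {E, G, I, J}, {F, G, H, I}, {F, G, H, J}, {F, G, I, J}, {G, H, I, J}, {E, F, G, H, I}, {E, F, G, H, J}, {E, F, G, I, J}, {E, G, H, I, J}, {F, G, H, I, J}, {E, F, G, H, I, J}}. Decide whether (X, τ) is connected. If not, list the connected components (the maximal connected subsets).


(X, τ) is disconnected; components = [{E}, {F}, {H}, {J}, {G, I}].

Find clopen sets (U ∈ τ with X ∖ U ∈ τ):
  U = ∅, X ∖ U = {E, F, G, H, I, J} — both open, so U is clopen.
  U = {E}, X ∖ U = {F, G, H, I, J} — both open, so U is clopen.
  U = {F}, X ∖ U = {E, G, H, I, J} — both open, so U is clopen.
  U = {H}, X ∖ U = {E, F, G, I, J} — both open, so U is clopen.
  U = {J}, X ∖ U = {E, F, G, H, I} — both open, so U is clopen.
  U = {E, F}, X ∖ U = {G, H, I, J} — both open, so U is clopen.
  U = {E, H}, X ∖ U = {F, G, I, J} — both open, so U is clopen.
  U = {E, J}, X ∖ U = {F, G, H, I} — both open, so U is clopen.
  U = {F, H}, X ∖ U = {E, G, I, J} — both open, so U is clopen.
  U = {F, J}, X ∖ U = {E, G, H, I} — both open, so U is clopen.
  U = {G, I}, X ∖ U = {E, F, H, J} — both open, so U is clopen.
  U = {H, J}, X ∖ U = {E, F, G, I} — both open, so U is clopen.
  U = {E, F, H}, X ∖ U = {G, I, J} — both open, so U is clopen.
  U = {E, F, J}, X ∖ U = {G, H, I} — both open, so U is clopen.
  U = {E, G, I}, X ∖ U = {F, H, J} — both open, so U is clopen.
  U = {E, H, J}, X ∖ U = {F, G, I} — both open, so U is clopen.
  U = {F, G, I}, X ∖ U = {E, H, J} — both open, so U is clopen.
  U = {F, H, J}, X ∖ U = {E, G, I} — both open, so U is clopen.
  U = {G, H, I}, X ∖ U = {E, F, J} — both open, so U is clopen.
  U = {G, I, J}, X ∖ U = {E, F, H} — both open, so U is clopen.
  U = {E, F, G, I}, X ∖ U = {H, J} — both open, so U is clopen.
  U = {E, F, H, J}, X ∖ U = {G, I} — both open, so U is clopen.
  U = {E, G, H, I}, X ∖ U = {F, J} — both open, so U is clopen.
  U = {E, G, I, J}, X ∖ U = {F, H} — both open, so U is clopen.
  U = {F, G, H, I}, X ∖ U = {E, J} — both open, so U is clopen.
  U = {F, G, I, J}, X ∖ U = {E, H} — both open, so U is clopen.
  U = {G, H, I, J}, X ∖ U = {E, F} — both open, so U is clopen.
  U = {E, F, G, H, I}, X ∖ U = {J} — both open, so U is clopen.
  U = {E, F, G, I, J}, X ∖ U = {H} — both open, so U is clopen.
  U = {E, G, H, I, J}, X ∖ U = {F} — both open, so U is clopen.
  U = {F, G, H, I, J}, X ∖ U = {E} — both open, so U is clopen.
  U = {E, F, G, H, I, J}, X ∖ U = ∅ — both open, so U is clopen.
Nontrivial clopen(s) exist: e.g. {E, F, G, I}. So (X, τ) is disconnected.
Compute connected components by grouping points that agree on all clopens:
  component: {E}
  component: {F}
  component: {H}
  component: {J}
  component: {G, I}


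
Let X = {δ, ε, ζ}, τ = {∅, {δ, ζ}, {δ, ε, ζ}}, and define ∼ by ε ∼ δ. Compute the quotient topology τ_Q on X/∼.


X/∼ = {[δ=ε], [ζ]}; |τ_Q| = 2.

Equivalence classes: [δ=ε], [ζ].
Quotient map π: X → X/∼ sends δ ↦ [δ=ε], ε ↦ [δ=ε], ζ ↦ [ζ].
For each subset V ⊆ X/∼, compute π^{-1}(V) ⊆ X and check whether π^{-1}(V) ∈ τ. V is open in τ_Q iff π^{-1}(V) ∈ τ.
  V = {}: π^{-1}(V) = ∅ ∈ τ ✓.
  V = {[δ=ε]}: π^{-1}(V) = {δ, ε} ∉ τ ✗.
  V = {[ζ]}: π^{-1}(V) = {ζ} ∉ τ ✗.
  V = {[δ=ε], [ζ]}: π^{-1}(V) = {δ, ε, ζ} ∈ τ ✓.
Open sets in the quotient: τ_Q = {{}, {[δ=ε], [ζ]}} (2 elements).


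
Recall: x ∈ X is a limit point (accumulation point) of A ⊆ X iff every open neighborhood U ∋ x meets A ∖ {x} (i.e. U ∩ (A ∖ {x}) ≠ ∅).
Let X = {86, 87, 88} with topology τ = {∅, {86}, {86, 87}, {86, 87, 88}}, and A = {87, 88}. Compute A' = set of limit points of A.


A' = {88}

For each x ∈ X, list the open sets U ∈ τ with x ∈ U, then check whether U ∩ (A ∖ {x}) ≠ ∅ for every such U.
  x = 86: open {86} ∋ x has {86} ∩ (A ∖ {86}) = ∅, so x is NOT a limit point.
  x = 87: open {86, 87} ∋ x has {86, 87} ∩ (A ∖ {87}) = ∅, so x is NOT a limit point.
  x = 88: opens ∋ x are {86, 87, 88}; each meets A ∖ {88}, so x IS a limit point.
Collecting: A' = {88}.


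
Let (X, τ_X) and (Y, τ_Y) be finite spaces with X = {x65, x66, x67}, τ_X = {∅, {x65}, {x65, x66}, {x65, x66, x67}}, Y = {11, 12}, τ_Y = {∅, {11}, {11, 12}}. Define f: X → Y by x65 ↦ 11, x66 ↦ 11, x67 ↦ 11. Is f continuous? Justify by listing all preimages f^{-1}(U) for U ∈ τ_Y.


f IS continuous.

Compute f^{-1}(U) for each U ∈ τ_Y:
  U = ∅: f^{-1}(U) = ∅ ∈ τ_X ✓.
  U = {11}: f^{-1}(U) = {x65, x66, x67} ∈ τ_X ✓.
  U = {11, 12}: f^{-1}(U) = {x65, x66, x67} ∈ τ_X ✓.
Every preimage lies in τ_X, so f IS continuous.


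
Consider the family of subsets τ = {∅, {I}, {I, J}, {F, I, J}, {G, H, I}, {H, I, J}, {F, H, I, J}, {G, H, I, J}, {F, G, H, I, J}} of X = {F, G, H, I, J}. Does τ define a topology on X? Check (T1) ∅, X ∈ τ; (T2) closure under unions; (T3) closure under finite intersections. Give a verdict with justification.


τ is NOT a topology on X.

Axiom (T1): ∅ ∈ τ? Yes; X ∈ τ? Yes.
Axiom (T2/T3): check pairwise unions and intersections of members of τ.
Counterexample for (T3): {G, H, I} ∩ {H, I, J} = {H, I} ∉ τ. Therefore τ is NOT a topology.


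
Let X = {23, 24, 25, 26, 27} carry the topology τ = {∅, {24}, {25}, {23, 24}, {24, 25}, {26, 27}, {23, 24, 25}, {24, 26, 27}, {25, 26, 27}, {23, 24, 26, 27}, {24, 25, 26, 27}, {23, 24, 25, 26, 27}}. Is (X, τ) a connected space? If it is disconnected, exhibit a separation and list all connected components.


(X, τ) is disconnected; components = [{25}, {23, 24}, {26, 27}].

Find clopen sets (U ∈ τ with X ∖ U ∈ τ):
  U = ∅, X ∖ U = {23, 24, 25, 26, 27} — both open, so U is clopen.
  U = {25}, X ∖ U = {23, 24, 26, 27} — both open, so U is clopen.
  U = {23, 24}, X ∖ U = {25, 26, 27} — both open, so U is clopen.
  U = {26, 27}, X ∖ U = {23, 24, 25} — both open, so U is clopen.
  U = {23, 24, 25}, X ∖ U = {26, 27} — both open, so U is clopen.
  U = {25, 26, 27}, X ∖ U = {23, 24} — both open, so U is clopen.
  U = {23, 24, 26, 27}, X ∖ U = {25} — both open, so U is clopen.
  U = {23, 24, 25, 26, 27}, X ∖ U = ∅ — both open, so U is clopen.
Nontrivial clopen(s) exist: e.g. {23, 24, 26, 27}. So (X, τ) is disconnected.
Compute connected components by grouping points that agree on all clopens:
  component: {25}
  component: {23, 24}
  component: {26, 27}


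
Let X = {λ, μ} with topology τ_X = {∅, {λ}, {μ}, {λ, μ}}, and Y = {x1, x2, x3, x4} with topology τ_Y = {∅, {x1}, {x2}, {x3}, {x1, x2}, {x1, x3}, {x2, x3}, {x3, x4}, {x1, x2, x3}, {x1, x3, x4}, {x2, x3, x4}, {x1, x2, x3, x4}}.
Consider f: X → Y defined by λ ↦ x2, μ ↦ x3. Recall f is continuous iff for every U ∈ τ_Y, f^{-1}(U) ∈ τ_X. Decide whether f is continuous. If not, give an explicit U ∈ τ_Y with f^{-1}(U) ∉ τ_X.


f IS continuous.

Compute f^{-1}(U) for each U ∈ τ_Y:
  U = ∅: f^{-1}(U) = ∅ ∈ τ_X ✓.
  U = {x1}: f^{-1}(U) = ∅ ∈ τ_X ✓.
  U = {x2}: f^{-1}(U) = {λ} ∈ τ_X ✓.
  U = {x3}: f^{-1}(U) = {μ} ∈ τ_X ✓.
  U = {x1, x2}: f^{-1}(U) = {λ} ∈ τ_X ✓.
  U = {x1, x3}: f^{-1}(U) = {μ} ∈ τ_X ✓.
  U = {x2, x3}: f^{-1}(U) = {λ, μ} ∈ τ_X ✓.
  U = {x3, x4}: f^{-1}(U) = {μ} ∈ τ_X ✓.
  U = {x1, x2, x3}: f^{-1}(U) = {λ, μ} ∈ τ_X ✓.
  U = {x1, x3, x4}: f^{-1}(U) = {μ} ∈ τ_X ✓.
  U = {x2, x3, x4}: f^{-1}(U) = {λ, μ} ∈ τ_X ✓.
  U = {x1, x2, x3, x4}: f^{-1}(U) = {λ, μ} ∈ τ_X ✓.
Every preimage lies in τ_X, so f IS continuous.


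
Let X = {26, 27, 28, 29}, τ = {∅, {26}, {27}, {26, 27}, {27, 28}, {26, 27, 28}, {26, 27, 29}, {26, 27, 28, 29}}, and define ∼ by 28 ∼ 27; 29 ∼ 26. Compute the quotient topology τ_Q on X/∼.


X/∼ = {[26=29], [27=28]}; |τ_Q| = 3.

Equivalence classes: [26=29], [27=28].
Quotient map π: X → X/∼ sends 26 ↦ [26=29], 27 ↦ [27=28], 28 ↦ [27=28], 29 ↦ [26=29].
For each subset V ⊆ X/∼, compute π^{-1}(V) ⊆ X and check whether π^{-1}(V) ∈ τ. V is open in τ_Q iff π^{-1}(V) ∈ τ.
  V = {}: π^{-1}(V) = ∅ ∈ τ ✓.
  V = {[26=29]}: π^{-1}(V) = {26, 29} ∉ τ ✗.
  V = {[27=28]}: π^{-1}(V) = {27, 28} ∈ τ ✓.
  V = {[26=29], [27=28]}: π^{-1}(V) = {26, 27, 28, 29} ∈ τ ✓.
Open sets in the quotient: τ_Q = {{}, {[27=28]}, {[26=29], [27=28]}} (3 elements).


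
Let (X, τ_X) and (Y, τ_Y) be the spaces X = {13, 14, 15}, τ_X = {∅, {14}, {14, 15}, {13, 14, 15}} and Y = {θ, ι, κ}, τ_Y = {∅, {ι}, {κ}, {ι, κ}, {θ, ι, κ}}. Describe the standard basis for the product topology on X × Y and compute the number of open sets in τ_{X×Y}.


Basis B = {∅ × ∅, {14} × {ι}, {14} × {κ}, {14} × {ι, κ}, {14, 15} × {ι}, {14, 15} × {κ}, {13, 14, 15} × {ι}, {13, 14, 15} × {κ}, {14} × {θ, ι, κ}, {14, 15} × {ι, κ}, {13, 14, 15} × {ι, κ}, {14, 15} × {θ, ι, κ}, {13, 14, 15} × {θ, ι, κ}}; |τ_{X×Y}| = 30.

Enumerate products U × V with U ∈ τ_X, V ∈ τ_Y (deduplicated):
  ∅ × ∅ = {} (∅)
  {14} × {ι} = {(14,ι)}
  {14} × {κ} = {(14,κ)}
  {14} × {ι, κ} = {(14,ι), (14,κ)}
  {14, 15} × {ι} = {(14,ι), (15,ι)}
  {14, 15} × {κ} = {(14,κ), (15,κ)}
  {13, 14, 15} × {ι} = {(13,ι), (14,ι), (15,ι)}
  {13, 14, 15} × {κ} = {(13,κ), (14,κ), (15,κ)}
  {14} × {θ, ι, κ} = {(14,θ), (14,ι), (14,κ)}
  {14, 15} × {ι, κ} = {(14,ι), (14,κ), (15,ι), (15,κ)}
  {13, 14, 15} × {ι, κ} = {(13,ι), (13,κ), (14,ι), (14,κ), (15,ι), (15,κ)}
  {14, 15} × {θ, ι, κ} = {(14,θ), (14,ι), (14,κ), (15,θ), (15,ι), (15,κ)}
  {13, 14, 15} × {θ, ι, κ} = {(13,θ), (13,ι), (13,κ), (14,θ), (14,ι), (14,κ), (15,θ), (15,ι), (15,κ)}
These 13 distinct sets form the basis B.
Close under arbitrary unions to get τ_{X×Y}; counting gives |τ_{X×Y}| = 30.


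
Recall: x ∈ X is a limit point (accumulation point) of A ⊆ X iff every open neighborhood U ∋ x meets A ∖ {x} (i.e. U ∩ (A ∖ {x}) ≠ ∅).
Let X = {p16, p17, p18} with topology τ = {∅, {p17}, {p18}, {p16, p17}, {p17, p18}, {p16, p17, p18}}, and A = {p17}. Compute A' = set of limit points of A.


A' = {p16}

For each x ∈ X, list the open sets U ∈ τ with x ∈ U, then check whether U ∩ (A ∖ {x}) ≠ ∅ for every such U.
  x = p16: opens ∋ x are {p16, p17}, {p16, p17, p18}; each meets A ∖ {p16}, so x IS a limit point.
  x = p17: open {p17} ∋ x has {p17} ∩ (A ∖ {p17}) = ∅, so x is NOT a limit point.
  x = p18: open {p18} ∋ x has {p18} ∩ (A ∖ {p18}) = ∅, so x is NOT a limit point.
Collecting: A' = {p16}.


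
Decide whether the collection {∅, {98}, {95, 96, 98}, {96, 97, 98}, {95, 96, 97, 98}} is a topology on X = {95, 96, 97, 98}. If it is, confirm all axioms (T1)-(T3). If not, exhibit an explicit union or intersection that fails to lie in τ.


τ is NOT a topology on X.

Axiom (T1): ∅ ∈ τ? Yes; X ∈ τ? Yes.
Axiom (T2/T3): check pairwise unions and intersections of members of τ.
Counterexample for (T3): {95, 96, 98} ∩ {96, 97, 98} = {96, 98} ∉ τ. Therefore τ is NOT a topology.


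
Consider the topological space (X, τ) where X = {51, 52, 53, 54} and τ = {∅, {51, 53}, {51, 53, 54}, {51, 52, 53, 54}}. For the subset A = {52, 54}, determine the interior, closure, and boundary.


int(A) = ∅, cl(A) = {52, 54}, ∂A = {52, 54}.

Closed sets in (X, τ) are complements of opens:
  closed(X, τ) = {∅, {52}, {52, 54}, {51, 52, 53, 54}}.
int(A) = ⋃ {U ∈ τ : U ⊆ A}. Opens contained in A: ∅.
Taking the union of these: int(A) = ∅.
cl(A) = ⋂ {C closed : A ⊆ C}. Closed sets containing A: {52, 54}, {51, 52, 53, 54}.
Intersecting these: cl(A) = {52, 54}.
∂A = cl(A) ∖ int(A) = {52, 54} ∖ ∅ = {52, 54}.


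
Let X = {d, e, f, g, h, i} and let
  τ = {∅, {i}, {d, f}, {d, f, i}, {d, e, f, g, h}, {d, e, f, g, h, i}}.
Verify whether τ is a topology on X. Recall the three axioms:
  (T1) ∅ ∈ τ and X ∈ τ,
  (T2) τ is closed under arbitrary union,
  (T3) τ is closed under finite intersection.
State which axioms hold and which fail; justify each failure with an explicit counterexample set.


τ IS a topology on X.

Axiom (T1): ∅ ∈ τ? Yes; X ∈ τ? Yes.
Axiom (T2/T3): check pairwise unions and intersections of members of τ.
All pairwise intersections and unions checked — each lies in τ. Therefore τ satisfies (T1), (T2), (T3): it IS a topology on X.


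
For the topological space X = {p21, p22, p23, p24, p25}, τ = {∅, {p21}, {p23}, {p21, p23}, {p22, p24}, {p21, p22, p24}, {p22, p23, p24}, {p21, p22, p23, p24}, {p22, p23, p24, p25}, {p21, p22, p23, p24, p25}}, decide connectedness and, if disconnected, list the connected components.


(X, τ) is disconnected; components = [{p21}, {p22, p23, p24, p25}].

Find clopen sets (U ∈ τ with X ∖ U ∈ τ):
  U = ∅, X ∖ U = {p21, p22, p23, p24, p25} — both open, so U is clopen.
  U = {p21}, X ∖ U = {p22, p23, p24, p25} — both open, so U is clopen.
  U = {p22, p23, p24, p25}, X ∖ U = {p21} — both open, so U is clopen.
  U = {p21, p22, p23, p24, p25}, X ∖ U = ∅ — both open, so U is clopen.
Nontrivial clopen(s) exist: e.g. {p22, p23, p24, p25}. So (X, τ) is disconnected.
Compute connected components by grouping points that agree on all clopens:
  component: {p21}
  component: {p22, p23, p24, p25}


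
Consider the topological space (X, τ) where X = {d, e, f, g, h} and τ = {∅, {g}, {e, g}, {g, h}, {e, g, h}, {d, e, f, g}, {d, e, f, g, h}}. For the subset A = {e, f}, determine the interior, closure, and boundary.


int(A) = ∅, cl(A) = {d, e, f}, ∂A = {d, e, f}.

Closed sets in (X, τ) are complements of opens:
  closed(X, τ) = {∅, {h}, {d, f}, {d, e, f}, {d, f, h}, {d, e, f, h}, {d, e, f, g, h}}.
int(A) = ⋃ {U ∈ τ : U ⊆ A}. Opens contained in A: ∅.
Taking the union of these: int(A) = ∅.
cl(A) = ⋂ {C closed : A ⊆ C}. Closed sets containing A: {d, e, f}, {d, e, f, h}, {d, e, f, g, h}.
Intersecting these: cl(A) = {d, e, f}.
∂A = cl(A) ∖ int(A) = {d, e, f} ∖ ∅ = {d, e, f}.


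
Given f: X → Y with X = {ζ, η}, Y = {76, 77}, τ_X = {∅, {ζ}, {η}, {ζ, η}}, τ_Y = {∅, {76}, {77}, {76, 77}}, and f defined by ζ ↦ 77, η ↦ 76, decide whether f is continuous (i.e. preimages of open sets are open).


f IS continuous.

Compute f^{-1}(U) for each U ∈ τ_Y:
  U = ∅: f^{-1}(U) = ∅ ∈ τ_X ✓.
  U = {76}: f^{-1}(U) = {η} ∈ τ_X ✓.
  U = {77}: f^{-1}(U) = {ζ} ∈ τ_X ✓.
  U = {76, 77}: f^{-1}(U) = {ζ, η} ∈ τ_X ✓.
Every preimage lies in τ_X, so f IS continuous.


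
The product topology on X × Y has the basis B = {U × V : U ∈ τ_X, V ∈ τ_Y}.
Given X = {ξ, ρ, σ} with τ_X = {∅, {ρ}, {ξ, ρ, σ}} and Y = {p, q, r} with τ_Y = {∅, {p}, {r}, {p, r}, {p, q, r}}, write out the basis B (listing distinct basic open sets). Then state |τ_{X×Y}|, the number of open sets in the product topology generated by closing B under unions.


Basis B = {∅ × ∅, {ρ} × {p}, {ρ} × {r}, {ρ} × {p, r}, {ξ, ρ, σ} × {p}, {ξ, ρ, σ} × {r}, {ρ} × {p, q, r}, {ξ, ρ, σ} × {p, r}, {ξ, ρ, σ} × {p, q, r}}; |τ_{X×Y}| = 14.

Enumerate products U × V with U ∈ τ_X, V ∈ τ_Y (deduplicated):
  ∅ × ∅ = {} (∅)
  {ρ} × {p} = {(ρ,p)}
  {ρ} × {r} = {(ρ,r)}
  {ρ} × {p, r} = {(ρ,p), (ρ,r)}
  {ξ, ρ, σ} × {p} = {(ξ,p), (ρ,p), (σ,p)}
  {ξ, ρ, σ} × {r} = {(ξ,r), (ρ,r), (σ,r)}
  {ρ} × {p, q, r} = {(ρ,p), (ρ,q), (ρ,r)}
  {ξ, ρ, σ} × {p, r} = {(ξ,p), (ξ,r), (ρ,p), (ρ,r), (σ,p), (σ,r)}
  {ξ, ρ, σ} × {p, q, r} = {(ξ,p), (ξ,q), (ξ,r), (ρ,p), (ρ,q), (ρ,r), (σ,p), (σ,q), (σ,r)}
These 9 distinct sets form the basis B.
Close under arbitrary unions to get τ_{X×Y}; counting gives |τ_{X×Y}| = 14.


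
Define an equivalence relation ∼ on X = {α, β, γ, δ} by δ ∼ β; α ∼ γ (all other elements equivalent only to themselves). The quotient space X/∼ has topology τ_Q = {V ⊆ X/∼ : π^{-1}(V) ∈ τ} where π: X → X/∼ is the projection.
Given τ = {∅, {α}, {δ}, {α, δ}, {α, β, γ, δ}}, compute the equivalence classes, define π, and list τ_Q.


X/∼ = {[α=γ], [β=δ]}; |τ_Q| = 2.

Equivalence classes: [α=γ], [β=δ].
Quotient map π: X → X/∼ sends α ↦ [α=γ], β ↦ [β=δ], γ ↦ [α=γ], δ ↦ [β=δ].
For each subset V ⊆ X/∼, compute π^{-1}(V) ⊆ X and check whether π^{-1}(V) ∈ τ. V is open in τ_Q iff π^{-1}(V) ∈ τ.
  V = {}: π^{-1}(V) = ∅ ∈ τ ✓.
  V = {[α=γ]}: π^{-1}(V) = {α, γ} ∉ τ ✗.
  V = {[β=δ]}: π^{-1}(V) = {β, δ} ∉ τ ✗.
  V = {[α=γ], [β=δ]}: π^{-1}(V) = {α, β, γ, δ} ∈ τ ✓.
Open sets in the quotient: τ_Q = {{}, {[α=γ], [β=δ]}} (2 elements).


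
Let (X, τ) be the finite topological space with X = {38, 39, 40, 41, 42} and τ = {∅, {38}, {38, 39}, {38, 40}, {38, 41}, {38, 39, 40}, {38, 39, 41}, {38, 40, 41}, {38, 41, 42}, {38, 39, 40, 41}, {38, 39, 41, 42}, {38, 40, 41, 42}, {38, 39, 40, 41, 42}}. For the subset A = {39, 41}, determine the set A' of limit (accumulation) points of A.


A' = {42}

For each x ∈ X, list the open sets U ∈ τ with x ∈ U, then check whether U ∩ (A ∖ {x}) ≠ ∅ for every such U.
  x = 38: open {38} ∋ x has {38} ∩ (A ∖ {38}) = ∅, so x is NOT a limit point.
  x = 39: open {38, 39} ∋ x has {38, 39} ∩ (A ∖ {39}) = ∅, so x is NOT a limit point.
  x = 40: open {38, 40} ∋ x has {38, 40} ∩ (A ∖ {40}) = ∅, so x is NOT a limit point.
  x = 41: open {38, 41} ∋ x has {38, 41} ∩ (A ∖ {41}) = ∅, so x is NOT a limit point.
  x = 42: opens ∋ x are {38, 41, 42}, {38, 39, 41, 42}, {38, 40, 41, 42}, {38, 39, 40, 41, 42}; each meets A ∖ {42}, so x IS a limit point.
Collecting: A' = {42}.


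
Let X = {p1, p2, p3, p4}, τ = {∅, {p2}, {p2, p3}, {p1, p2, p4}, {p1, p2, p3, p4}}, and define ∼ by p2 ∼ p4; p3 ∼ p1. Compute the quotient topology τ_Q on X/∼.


X/∼ = {[p1=p3], [p2=p4]}; |τ_Q| = 2.

Equivalence classes: [p1=p3], [p2=p4].
Quotient map π: X → X/∼ sends p1 ↦ [p1=p3], p2 ↦ [p2=p4], p3 ↦ [p1=p3], p4 ↦ [p2=p4].
For each subset V ⊆ X/∼, compute π^{-1}(V) ⊆ X and check whether π^{-1}(V) ∈ τ. V is open in τ_Q iff π^{-1}(V) ∈ τ.
  V = {}: π^{-1}(V) = ∅ ∈ τ ✓.
  V = {[p1=p3]}: π^{-1}(V) = {p1, p3} ∉ τ ✗.
  V = {[p2=p4]}: π^{-1}(V) = {p2, p4} ∉ τ ✗.
  V = {[p1=p3], [p2=p4]}: π^{-1}(V) = {p1, p2, p3, p4} ∈ τ ✓.
Open sets in the quotient: τ_Q = {{}, {[p1=p3], [p2=p4]}} (2 elements).


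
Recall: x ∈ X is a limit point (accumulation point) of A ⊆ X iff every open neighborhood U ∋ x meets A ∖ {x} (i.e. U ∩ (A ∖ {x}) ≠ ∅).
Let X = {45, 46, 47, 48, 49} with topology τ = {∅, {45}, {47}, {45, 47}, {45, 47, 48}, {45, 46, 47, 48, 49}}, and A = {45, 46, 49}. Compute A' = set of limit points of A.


A' = {46, 48, 49}

For each x ∈ X, list the open sets U ∈ τ with x ∈ U, then check whether U ∩ (A ∖ {x}) ≠ ∅ for every such U.
  x = 45: open {45} ∋ x has {45} ∩ (A ∖ {45}) = ∅, so x is NOT a limit point.
  x = 46: opens ∋ x are {45, 46, 47, 48, 49}; each meets A ∖ {46}, so x IS a limit point.
  x = 47: open {47} ∋ x has {47} ∩ (A ∖ {47}) = ∅, so x is NOT a limit point.
  x = 48: opens ∋ x are {45, 47, 48}, {45, 46, 47, 48, 49}; each meets A ∖ {48}, so x IS a limit point.
  x = 49: opens ∋ x are {45, 46, 47, 48, 49}; each meets A ∖ {49}, so x IS a limit point.
Collecting: A' = {46, 48, 49}.


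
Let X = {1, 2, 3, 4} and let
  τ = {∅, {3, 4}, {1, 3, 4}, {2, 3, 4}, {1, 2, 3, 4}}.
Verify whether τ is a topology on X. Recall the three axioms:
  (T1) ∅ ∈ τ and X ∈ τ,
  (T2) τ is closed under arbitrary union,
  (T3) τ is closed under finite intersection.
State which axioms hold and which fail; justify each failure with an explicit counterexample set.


τ IS a topology on X.

Axiom (T1): ∅ ∈ τ? Yes; X ∈ τ? Yes.
Axiom (T2/T3): check pairwise unions and intersections of members of τ.
All pairwise intersections and unions checked — each lies in τ. Therefore τ satisfies (T1), (T2), (T3): it IS a topology on X.


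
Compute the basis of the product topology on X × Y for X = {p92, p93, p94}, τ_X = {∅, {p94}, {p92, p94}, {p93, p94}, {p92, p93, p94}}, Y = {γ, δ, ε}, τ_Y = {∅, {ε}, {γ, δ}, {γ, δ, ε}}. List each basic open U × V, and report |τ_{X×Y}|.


Basis B = {∅ × ∅, {p94} × {ε}, {p92, p94} × {ε}, {p93, p94} × {ε}, {p94} × {γ, δ}, {p92, p93, p94} × {ε}, {p94} × {γ, δ, ε}, {p92, p94} × {γ, δ}, {p93, p94} × {γ, δ}, {p92, p94} × {γ, δ, ε}, {p92, p93, p94} × {γ, δ}, {p93, p94} × {γ, δ, ε}, {p92, p93, p94} × {γ, δ, ε}}; |τ_{X×Y}| = 25.

Enumerate products U × V with U ∈ τ_X, V ∈ τ_Y (deduplicated):
  ∅ × ∅ = {} (∅)
  {p94} × {ε} = {(p94,ε)}
  {p92, p94} × {ε} = {(p92,ε), (p94,ε)}
  {p93, p94} × {ε} = {(p93,ε), (p94,ε)}
  {p94} × {γ, δ} = {(p94,γ), (p94,δ)}
  {p92, p93, p94} × {ε} = {(p92,ε), (p93,ε), (p94,ε)}
  {p94} × {γ, δ, ε} = {(p94,γ), (p94,δ), (p94,ε)}
  {p92, p94} × {γ, δ} = {(p92,γ), (p92,δ), (p94,γ), (p94,δ)}
  {p93, p94} × {γ, δ} = {(p93,γ), (p93,δ), (p94,γ), (p94,δ)}
  {p92, p94} × {γ, δ, ε} = {(p92,γ), (p92,δ), (p92,ε), (p94,γ), (p94,δ), (p94,ε)}
  {p92, p93, p94} × {γ, δ} = {(p92,γ), (p92,δ), (p93,γ), (p93,δ), (p94,γ), (p94,δ)}
  {p93, p94} × {γ, δ, ε} = {(p93,γ), (p93,δ), (p93,ε), (p94,γ), (p94,δ), (p94,ε)}
  {p92, p93, p94} × {γ, δ, ε} = {(p92,γ), (p92,δ), (p92,ε), (p93,γ), (p93,δ), (p93,ε), (p94,γ), (p94,δ), (p94,ε)}
These 13 distinct sets form the basis B.
Close under arbitrary unions to get τ_{X×Y}; counting gives |τ_{X×Y}| = 25.


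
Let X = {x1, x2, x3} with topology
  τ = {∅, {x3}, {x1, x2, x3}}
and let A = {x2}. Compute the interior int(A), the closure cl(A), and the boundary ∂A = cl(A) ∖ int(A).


int(A) = ∅, cl(A) = {x1, x2}, ∂A = {x1, x2}.

Closed sets in (X, τ) are complements of opens:
  closed(X, τ) = {∅, {x1, x2}, {x1, x2, x3}}.
int(A) = ⋃ {U ∈ τ : U ⊆ A}. Opens contained in A: ∅.
Taking the union of these: int(A) = ∅.
cl(A) = ⋂ {C closed : A ⊆ C}. Closed sets containing A: {x1, x2}, {x1, x2, x3}.
Intersecting these: cl(A) = {x1, x2}.
∂A = cl(A) ∖ int(A) = {x1, x2} ∖ ∅ = {x1, x2}.


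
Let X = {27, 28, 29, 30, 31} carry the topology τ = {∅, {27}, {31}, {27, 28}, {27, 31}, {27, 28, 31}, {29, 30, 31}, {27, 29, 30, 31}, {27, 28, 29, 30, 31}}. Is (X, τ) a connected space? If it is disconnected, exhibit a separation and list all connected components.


(X, τ) is disconnected; components = [{27, 28}, {29, 30, 31}].

Find clopen sets (U ∈ τ with X ∖ U ∈ τ):
  U = ∅, X ∖ U = {27, 28, 29, 30, 31} — both open, so U is clopen.
  U = {27, 28}, X ∖ U = {29, 30, 31} — both open, so U is clopen.
  U = {29, 30, 31}, X ∖ U = {27, 28} — both open, so U is clopen.
  U = {27, 28, 29, 30, 31}, X ∖ U = ∅ — both open, so U is clopen.
Nontrivial clopen(s) exist: e.g. {27, 28}. So (X, τ) is disconnected.
Compute connected components by grouping points that agree on all clopens:
  component: {27, 28}
  component: {29, 30, 31}


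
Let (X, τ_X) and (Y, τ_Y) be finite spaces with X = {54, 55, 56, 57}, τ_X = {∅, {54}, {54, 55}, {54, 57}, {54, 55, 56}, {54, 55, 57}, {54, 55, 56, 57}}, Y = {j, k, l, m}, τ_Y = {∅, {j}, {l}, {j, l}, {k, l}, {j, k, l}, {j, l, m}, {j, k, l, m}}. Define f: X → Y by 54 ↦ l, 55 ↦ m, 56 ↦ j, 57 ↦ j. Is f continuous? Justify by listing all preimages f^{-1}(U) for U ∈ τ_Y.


f is NOT continuous.

Compute f^{-1}(U) for each U ∈ τ_Y:
  U = ∅: f^{-1}(U) = ∅ ∈ τ_X ✓.
  U = {j}: f^{-1}(U) = {56, 57} ∉ τ_X ✗.
  U = {l}: f^{-1}(U) = {54} ∈ τ_X ✓.
  U = {j, l}: f^{-1}(U) = {54, 56, 57} ∉ τ_X ✗.
  U = {k, l}: f^{-1}(U) = {54} ∈ τ_X ✓.
  U = {j, k, l}: f^{-1}(U) = {54, 56, 57} ∉ τ_X ✗.
  U = {j, l, m}: f^{-1}(U) = {54, 55, 56, 57} ∈ τ_X ✓.
  U = {j, k, l, m}: f^{-1}(U) = {54, 55, 56, 57} ∈ τ_X ✓.
Found U = {j} with f^{-1}(U) = {56, 57} not in τ_X. Therefore f is NOT continuous.


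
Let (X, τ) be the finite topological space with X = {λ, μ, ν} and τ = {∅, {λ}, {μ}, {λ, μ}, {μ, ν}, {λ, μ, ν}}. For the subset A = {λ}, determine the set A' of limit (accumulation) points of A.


A' = ∅

For each x ∈ X, list the open sets U ∈ τ with x ∈ U, then check whether U ∩ (A ∖ {x}) ≠ ∅ for every such U.
  x = λ: open {λ} ∋ x has {λ} ∩ (A ∖ {λ}) = ∅, so x is NOT a limit point.
  x = μ: open {μ} ∋ x has {μ} ∩ (A ∖ {μ}) = ∅, so x is NOT a limit point.
  x = ν: open {μ, ν} ∋ x has {μ, ν} ∩ (A ∖ {ν}) = ∅, so x is NOT a limit point.
Collecting: A' = ∅.


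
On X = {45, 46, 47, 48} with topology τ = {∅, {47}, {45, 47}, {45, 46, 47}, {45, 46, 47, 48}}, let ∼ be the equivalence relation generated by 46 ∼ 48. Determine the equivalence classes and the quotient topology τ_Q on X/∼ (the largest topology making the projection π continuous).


X/∼ = {[45], [46=48], [47]}; |τ_Q| = 4.

Equivalence classes: [45], [46=48], [47].
Quotient map π: X → X/∼ sends 45 ↦ [45], 46 ↦ [46=48], 47 ↦ [47], 48 ↦ [46=48].
For each subset V ⊆ X/∼, compute π^{-1}(V) ⊆ X and check whether π^{-1}(V) ∈ τ. V is open in τ_Q iff π^{-1}(V) ∈ τ.
  V = {}: π^{-1}(V) = ∅ ∈ τ ✓.
  V = {[45]}: π^{-1}(V) = {45} ∉ τ ✗.
  V = {[46=48]}: π^{-1}(V) = {46, 48} ∉ τ ✗.
  V = {[45], [46=48]}: π^{-1}(V) = {45, 46, 48} ∉ τ ✗.
  V = {[47]}: π^{-1}(V) = {47} ∈ τ ✓.
  V = {[45], [47]}: π^{-1}(V) = {45, 47} ∈ τ ✓.
  V = {[46=48], [47]}: π^{-1}(V) = {46, 47, 48} ∉ τ ✗.
  V = {[45], [46=48], [47]}: π^{-1}(V) = {45, 46, 47, 48} ∈ τ ✓.
Open sets in the quotient: τ_Q = {{}, {[47]}, {[45], [47]}, {[45], [46=48], [47]}} (4 elements).


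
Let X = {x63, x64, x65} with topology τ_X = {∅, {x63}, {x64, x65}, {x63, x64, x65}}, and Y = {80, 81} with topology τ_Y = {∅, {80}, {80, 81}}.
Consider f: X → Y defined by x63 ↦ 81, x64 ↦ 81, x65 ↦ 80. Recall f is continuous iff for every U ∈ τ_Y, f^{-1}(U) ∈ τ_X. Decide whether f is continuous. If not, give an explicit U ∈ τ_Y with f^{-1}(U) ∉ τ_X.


f is NOT continuous.

Compute f^{-1}(U) for each U ∈ τ_Y:
  U = ∅: f^{-1}(U) = ∅ ∈ τ_X ✓.
  U = {80}: f^{-1}(U) = {x65} ∉ τ_X ✗.
  U = {80, 81}: f^{-1}(U) = {x63, x64, x65} ∈ τ_X ✓.
Found U = {80} with f^{-1}(U) = {x65} not in τ_X. Therefore f is NOT continuous.


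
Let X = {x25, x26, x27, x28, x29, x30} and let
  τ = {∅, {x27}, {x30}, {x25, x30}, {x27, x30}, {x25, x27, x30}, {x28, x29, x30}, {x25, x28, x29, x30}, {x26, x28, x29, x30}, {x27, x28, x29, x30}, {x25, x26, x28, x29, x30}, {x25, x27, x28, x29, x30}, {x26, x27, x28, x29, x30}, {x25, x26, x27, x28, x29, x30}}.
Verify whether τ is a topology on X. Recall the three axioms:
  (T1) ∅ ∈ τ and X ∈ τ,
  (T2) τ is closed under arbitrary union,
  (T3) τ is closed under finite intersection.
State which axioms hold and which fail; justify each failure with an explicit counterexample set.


τ IS a topology on X.

Axiom (T1): ∅ ∈ τ? Yes; X ∈ τ? Yes.
Axiom (T2/T3): check pairwise unions and intersections of members of τ.
All pairwise intersections and unions checked — each lies in τ. Therefore τ satisfies (T1), (T2), (T3): it IS a topology on X.


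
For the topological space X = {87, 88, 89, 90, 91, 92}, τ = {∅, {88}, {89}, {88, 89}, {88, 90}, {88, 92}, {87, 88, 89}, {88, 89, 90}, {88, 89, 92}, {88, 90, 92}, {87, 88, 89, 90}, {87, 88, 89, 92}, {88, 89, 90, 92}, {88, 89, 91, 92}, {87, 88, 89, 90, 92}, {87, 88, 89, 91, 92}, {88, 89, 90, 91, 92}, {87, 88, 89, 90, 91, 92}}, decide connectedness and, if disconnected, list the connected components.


(X, τ) is connected.

Find clopen sets (U ∈ τ with X ∖ U ∈ τ):
  U = ∅, X ∖ U = {87, 88, 89, 90, 91, 92} — both open, so U is clopen.
  U = {87, 88, 89, 90, 91, 92}, X ∖ U = ∅ — both open, so U is clopen.
Only trivial clopens (∅ and X) exist, so (X, τ) is connected.
Compute connected components by grouping points that agree on all clopens:
  component: {87, 88, 89, 90, 91, 92}


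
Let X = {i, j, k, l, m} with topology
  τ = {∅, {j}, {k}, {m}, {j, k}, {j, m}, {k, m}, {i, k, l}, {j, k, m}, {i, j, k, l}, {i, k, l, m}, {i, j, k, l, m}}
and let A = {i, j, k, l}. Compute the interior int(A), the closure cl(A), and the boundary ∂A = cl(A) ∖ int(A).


int(A) = {i, j, k, l}, cl(A) = {i, j, k, l}, ∂A = ∅.

Closed sets in (X, τ) are complements of opens:
  closed(X, τ) = {∅, {j}, {m}, {i, l}, {j, m}, {i, j, l}, {i, k, l}, {i, l, m}, {i, j, k, l}, {i, j, l, m}, {i, k, l, m}, {i, j, k, l, m}}.
int(A) = ⋃ {U ∈ τ : U ⊆ A}. Opens contained in A: ∅, {j}, {k}, {j, k}, {i, k, l}, {i, j, k, l}.
Taking the union of these: int(A) = {i, j, k, l}.
cl(A) = ⋂ {C closed : A ⊆ C}. Closed sets containing A: {i, j, k, l}, {i, j, k, l, m}.
Intersecting these: cl(A) = {i, j, k, l}.
∂A = cl(A) ∖ int(A) = {i, j, k, l} ∖ {i, j, k, l} = ∅.
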